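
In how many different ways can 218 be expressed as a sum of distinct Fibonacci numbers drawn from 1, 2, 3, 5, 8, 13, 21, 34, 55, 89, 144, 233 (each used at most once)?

Each representation comes from the Zeckendorf form by replacing some F_k with F_{k−1} + F_{k−2} where possible.
218 = 144+55+13+5+1 = 144+55+13+3+2+1 = 144+34+21+13+5+1 = … (6 more), for 9 in all.

9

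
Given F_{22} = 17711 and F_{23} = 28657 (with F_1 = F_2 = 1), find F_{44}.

By the doubling identity F_{2k} = F_k(2F_{k+1} − F_k): F_{44} = 17711·(2·28657 − 17711) = 17711·39603 = 701408733.

701408733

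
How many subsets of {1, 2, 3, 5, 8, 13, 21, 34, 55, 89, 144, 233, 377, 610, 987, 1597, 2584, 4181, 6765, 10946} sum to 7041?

Each representation comes from the Zeckendorf form by replacing some F_k with F_{k−1} + F_{k−2} where possible.
7041 = 6765+233+34+8+1 = 6765+233+34+5+3+1 = 6765+233+21+13+8+1 = 6765+144+89+34+8+1 = 4181+2584+233+34+8+1 = … (35 more), for 40 in all.

40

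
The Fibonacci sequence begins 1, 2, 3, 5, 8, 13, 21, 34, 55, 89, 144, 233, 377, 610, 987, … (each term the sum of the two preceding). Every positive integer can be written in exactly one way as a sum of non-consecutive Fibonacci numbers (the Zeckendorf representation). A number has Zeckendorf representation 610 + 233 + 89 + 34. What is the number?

610 + 233 + 89 + 34 = 966.

966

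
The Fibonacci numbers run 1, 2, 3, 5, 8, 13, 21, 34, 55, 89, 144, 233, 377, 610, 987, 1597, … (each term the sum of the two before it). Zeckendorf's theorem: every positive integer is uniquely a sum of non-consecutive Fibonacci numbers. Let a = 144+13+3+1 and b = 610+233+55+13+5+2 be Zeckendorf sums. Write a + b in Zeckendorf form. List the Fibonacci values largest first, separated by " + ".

987 + 89 + 3

The two numbers are 161 and 918, so their sum is 1079.
Repeatedly subtract the largest Fibonacci number that fits:
largest Fibonacci ≤ 1079 is 987; 1079 − 987 = 92
largest Fibonacci ≤ 92 is 89; 92 − 89 = 3
largest Fibonacci ≤ 3 is 3; 3 − 3 = 0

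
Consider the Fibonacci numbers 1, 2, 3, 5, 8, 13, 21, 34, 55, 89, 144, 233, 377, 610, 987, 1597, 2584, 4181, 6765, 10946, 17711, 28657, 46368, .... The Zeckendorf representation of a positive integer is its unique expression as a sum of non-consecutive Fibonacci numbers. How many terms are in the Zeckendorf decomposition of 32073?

subtract 28657 from 32073: 3416 remains
subtract 2584 from 3416: 832 remains
subtract 610 from 832: 222 remains
subtract 144 from 222: 78 remains
subtract 55 from 78: 23 remains
subtract 21 from 23: 2 remains
subtract 2 from 2: 0 remains
32073 = 28657 + 2584 + 610 + 144 + 55 + 21 + 2, which has 7 terms.

7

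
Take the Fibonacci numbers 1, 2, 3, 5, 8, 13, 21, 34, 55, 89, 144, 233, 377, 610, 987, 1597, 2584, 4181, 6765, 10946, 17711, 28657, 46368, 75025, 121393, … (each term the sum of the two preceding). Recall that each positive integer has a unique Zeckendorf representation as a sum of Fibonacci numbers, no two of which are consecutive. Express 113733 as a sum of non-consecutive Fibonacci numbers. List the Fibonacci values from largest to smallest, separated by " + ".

75025 + 28657 + 6765 + 2584 + 610 + 89 + 3

75025 ≤ 113733 < 121393, so take 75025; remainder 38708
28657 ≤ 38708 < 46368, so take 28657; remainder 10051
6765 ≤ 10051 < 10946, so take 6765; remainder 3286
2584 ≤ 3286 < 4181, so take 2584; remainder 702
610 ≤ 702 < 987, so take 610; remainder 92
89 ≤ 92 < 144, so take 89; remainder 3
3 ≤ 3 < 5, so take 3; remainder 0
So 113733 = 75025 + 28657 + 6765 + 2584 + 610 + 89 + 3, with no two terms consecutive in the sequence.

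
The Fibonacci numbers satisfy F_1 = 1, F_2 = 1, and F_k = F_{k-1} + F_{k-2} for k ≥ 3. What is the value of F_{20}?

Iterating the recurrence up to F_{14} = 377 and F_{13} = 233:
F_{15} = F_{14} + F_{13} = 377 + 233 = 610
F_{16} = F_{15} + F_{14} = 610 + 377 = 987
F_{17} = F_{16} + F_{15} = 987 + 610 = 1597
F_{18} = F_{17} + F_{16} = 1597 + 987 = 2584
F_{19} = F_{18} + F_{17} = 2584 + 1597 = 4181
F_{20} = F_{19} + F_{18} = 4181 + 2584 = 6765

6765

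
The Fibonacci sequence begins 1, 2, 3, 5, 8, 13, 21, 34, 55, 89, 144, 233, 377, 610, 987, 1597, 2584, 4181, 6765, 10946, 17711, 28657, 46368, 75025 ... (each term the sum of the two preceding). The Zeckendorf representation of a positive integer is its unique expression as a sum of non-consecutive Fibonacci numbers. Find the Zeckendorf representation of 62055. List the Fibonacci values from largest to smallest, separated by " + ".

46368 + 10946 + 4181 + 377 + 144 + 34 + 5

Greedy algorithm:
62055 − 46368 = 15687
15687 − 10946 = 4741
4741 − 4181 = 560
560 − 377 = 183
183 − 144 = 39
39 − 34 = 5
5 − 5 = 0
So 62055 = 46368 + 10946 + 4181 + 377 + 144 + 34 + 5, with no two terms consecutive in the sequence.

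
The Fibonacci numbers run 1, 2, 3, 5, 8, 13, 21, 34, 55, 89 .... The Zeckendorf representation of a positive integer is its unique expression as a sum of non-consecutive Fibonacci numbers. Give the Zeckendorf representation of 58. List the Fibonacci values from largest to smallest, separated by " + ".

55 + 3

Repeatedly subtract the largest Fibonacci number that fits:
55 ≤ 58 < 89, so take 55; remainder 3
3 ≤ 3 < 5, so take 3; remainder 0
So 58 = 55 + 3, with no two terms consecutive in the sequence.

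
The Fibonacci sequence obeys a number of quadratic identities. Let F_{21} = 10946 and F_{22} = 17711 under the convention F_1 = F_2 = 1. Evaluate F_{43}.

By F_{2k+1} = F_k² + F_{k+1}²: F_{43} = 10946² + 17711² = 119814916 + 313679521 = 433494437.

433494437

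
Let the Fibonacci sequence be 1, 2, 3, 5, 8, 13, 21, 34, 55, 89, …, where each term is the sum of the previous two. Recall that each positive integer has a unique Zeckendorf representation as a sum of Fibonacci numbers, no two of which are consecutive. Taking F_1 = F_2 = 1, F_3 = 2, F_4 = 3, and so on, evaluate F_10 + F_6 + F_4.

F_10 + F_6 + F_4 = 55 + 8 + 3 = 66.

66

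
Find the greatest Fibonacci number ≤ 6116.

4181

4181 ≤ 6116 < 6765, so the largest Fibonacci number not exceeding 6116 is 4181.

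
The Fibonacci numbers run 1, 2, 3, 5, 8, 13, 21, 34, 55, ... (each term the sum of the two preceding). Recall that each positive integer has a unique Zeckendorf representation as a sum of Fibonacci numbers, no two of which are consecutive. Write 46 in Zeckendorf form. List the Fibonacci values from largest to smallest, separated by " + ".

Repeatedly subtract the largest Fibonacci number that fits:
34 ≤ 46 < 55, so take 34; remainder 12
8 ≤ 12 < 13, so take 8; remainder 4
3 ≤ 4 < 5, so take 3; remainder 1
1 ≤ 1 < 2, so take 1; remainder 0
So 46 = 34 + 8 + 3 + 1, with no two terms consecutive in the sequence.

34 + 8 + 3 + 1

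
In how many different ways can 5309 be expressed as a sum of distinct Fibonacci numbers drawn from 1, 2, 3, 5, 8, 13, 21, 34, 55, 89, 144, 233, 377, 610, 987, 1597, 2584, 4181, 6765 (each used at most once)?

30

5309 = 4181+987+89+34+13+5 = 4181+987+89+34+13+3+2 = 4181+610+377+89+34+13+5 = … (27 more), for 30 in all.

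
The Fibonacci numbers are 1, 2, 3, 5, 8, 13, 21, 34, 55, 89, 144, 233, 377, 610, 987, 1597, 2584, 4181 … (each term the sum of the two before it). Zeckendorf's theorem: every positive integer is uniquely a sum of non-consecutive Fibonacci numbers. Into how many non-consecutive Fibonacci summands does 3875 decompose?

6

take 2584 (≤ 3875); 3875 − 2584 = 1291
take 987 (≤ 1291); 1291 − 987 = 304
take 233 (≤ 304); 304 − 233 = 71
take 55 (≤ 71); 71 − 55 = 16
take 13 (≤ 16); 16 − 13 = 3
take 3 (≤ 3); 3 − 3 = 0
3875 = 2584 + 987 + 233 + 55 + 13 + 3, which has 6 terms.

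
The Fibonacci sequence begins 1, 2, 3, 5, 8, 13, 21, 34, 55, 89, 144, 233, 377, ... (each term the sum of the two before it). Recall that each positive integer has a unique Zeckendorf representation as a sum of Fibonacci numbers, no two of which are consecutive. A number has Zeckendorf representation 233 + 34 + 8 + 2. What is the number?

277

233 + 34 + 8 + 2 = 277.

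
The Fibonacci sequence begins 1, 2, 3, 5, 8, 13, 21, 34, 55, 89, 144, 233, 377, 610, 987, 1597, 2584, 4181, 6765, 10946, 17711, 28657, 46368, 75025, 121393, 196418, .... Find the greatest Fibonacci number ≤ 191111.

121393

121393 ≤ 191111 < 196418, so the largest Fibonacci number not exceeding 191111 is 121393.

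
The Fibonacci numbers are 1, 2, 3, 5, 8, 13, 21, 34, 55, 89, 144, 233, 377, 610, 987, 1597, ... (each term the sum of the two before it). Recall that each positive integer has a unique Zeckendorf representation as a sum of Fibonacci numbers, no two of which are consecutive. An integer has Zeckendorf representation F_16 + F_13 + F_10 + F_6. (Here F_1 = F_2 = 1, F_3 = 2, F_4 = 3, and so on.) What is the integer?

1283

F_16 + F_13 + F_10 + F_6 = 987 + 233 + 55 + 8 = 1283.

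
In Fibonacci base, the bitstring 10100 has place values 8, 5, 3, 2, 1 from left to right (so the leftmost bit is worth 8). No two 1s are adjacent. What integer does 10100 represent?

Summing the place values of the 1 bits: 8 + 3 = 11.

11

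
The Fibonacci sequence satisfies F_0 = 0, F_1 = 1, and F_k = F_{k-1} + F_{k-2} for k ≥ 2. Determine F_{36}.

14930352

Iterating the recurrence up to F_{32} = 2178309 and F_{31} = 1346269:
F_{33} = F_{32} + F_{31} = 2178309 + 1346269 = 3524578
F_{34} = F_{33} + F_{32} = 3524578 + 2178309 = 5702887
F_{35} = F_{34} + F_{33} = 5702887 + 3524578 = 9227465
F_{36} = F_{35} + F_{34} = 9227465 + 5702887 = 14930352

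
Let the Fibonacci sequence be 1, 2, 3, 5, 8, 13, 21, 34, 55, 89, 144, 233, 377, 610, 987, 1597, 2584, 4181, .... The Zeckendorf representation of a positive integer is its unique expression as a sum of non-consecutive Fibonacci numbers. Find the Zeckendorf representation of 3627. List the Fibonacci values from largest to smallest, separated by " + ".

Greedy algorithm:
2584 ≤ 3627 < 4181, so take 2584; remainder 1043
987 ≤ 1043 < 1597, so take 987; remainder 56
55 ≤ 56 < 89, so take 55; remainder 1
1 ≤ 1 < 2, so take 1; remainder 0
So 3627 = 2584 + 987 + 55 + 1, with no two terms consecutive in the sequence.

2584 + 987 + 55 + 1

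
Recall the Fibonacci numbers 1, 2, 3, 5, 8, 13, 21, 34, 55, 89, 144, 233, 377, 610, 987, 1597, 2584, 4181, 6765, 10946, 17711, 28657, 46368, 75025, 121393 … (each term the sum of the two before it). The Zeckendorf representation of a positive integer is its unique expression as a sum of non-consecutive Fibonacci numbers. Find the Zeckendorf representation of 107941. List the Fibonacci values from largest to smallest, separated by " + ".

75025 + 28657 + 4181 + 55 + 21 + 2

Greedy algorithm:
107941: greatest Fibonacci not exceeding it is 75025, leaving 32916
32916: greatest Fibonacci not exceeding it is 28657, leaving 4259
4259: greatest Fibonacci not exceeding it is 4181, leaving 78
78: greatest Fibonacci not exceeding it is 55, leaving 23
23: greatest Fibonacci not exceeding it is 21, leaving 2
2: greatest Fibonacci not exceeding it is 2, leaving 0
So 107941 = 75025 + 28657 + 4181 + 55 + 21 + 2, with no two terms consecutive in the sequence.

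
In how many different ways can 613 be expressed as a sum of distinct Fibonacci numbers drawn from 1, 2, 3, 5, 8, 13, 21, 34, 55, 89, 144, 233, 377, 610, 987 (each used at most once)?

Starting from the Zeckendorf form and repeatedly splitting a term F_k into F_{k−1} + F_{k−2} (when neither is already used) reaches every representation.
613 = 610+3 = 610+2+1 = 377+233+3 = … (9 more), for 12 in all.

12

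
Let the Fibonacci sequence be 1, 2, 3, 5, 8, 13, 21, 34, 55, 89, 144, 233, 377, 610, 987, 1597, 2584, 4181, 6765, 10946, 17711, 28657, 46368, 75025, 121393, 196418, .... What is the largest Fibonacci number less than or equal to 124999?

121393

121393 ≤ 124999 < 196418, so the largest Fibonacci number not exceeding 124999 is 121393.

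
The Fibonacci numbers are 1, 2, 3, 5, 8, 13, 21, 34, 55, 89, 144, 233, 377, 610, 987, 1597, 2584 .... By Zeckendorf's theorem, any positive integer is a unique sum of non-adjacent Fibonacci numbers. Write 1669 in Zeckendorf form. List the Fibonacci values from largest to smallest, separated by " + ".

Greedily peel off the largest Fibonacci term at each step:
take 1597 (≤ 1669); 1669 − 1597 = 72
take 55 (≤ 72); 72 − 55 = 17
take 13 (≤ 17); 17 − 13 = 4
take 3 (≤ 4); 4 − 3 = 1
take 1 (≤ 1); 1 − 1 = 0
So 1669 = 1597 + 55 + 13 + 3 + 1, with no two terms consecutive in the sequence.

1597 + 55 + 13 + 3 + 1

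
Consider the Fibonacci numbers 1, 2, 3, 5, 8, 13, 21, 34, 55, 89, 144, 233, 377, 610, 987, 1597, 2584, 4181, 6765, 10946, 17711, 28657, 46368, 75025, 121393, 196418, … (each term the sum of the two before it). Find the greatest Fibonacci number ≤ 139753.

121393

121393 ≤ 139753 < 196418, so the largest Fibonacci number not exceeding 139753 is 121393.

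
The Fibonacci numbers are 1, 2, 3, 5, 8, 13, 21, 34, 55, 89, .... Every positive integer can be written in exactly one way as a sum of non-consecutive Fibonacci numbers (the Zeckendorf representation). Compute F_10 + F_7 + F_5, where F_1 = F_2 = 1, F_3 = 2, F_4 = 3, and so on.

73

F_10 + F_7 + F_5 = 55 + 13 + 5 = 73.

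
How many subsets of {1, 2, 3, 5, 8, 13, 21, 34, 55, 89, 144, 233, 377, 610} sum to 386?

9

Starting from the Zeckendorf form and repeatedly splitting a term F_k into F_{k−1} + F_{k−2} (when neither is already used) reaches every representation.
386 = 377+8+1 = 377+5+3+1 = 233+144+8+1 = 233+144+5+3+1 = … (5 more), for 9 in all.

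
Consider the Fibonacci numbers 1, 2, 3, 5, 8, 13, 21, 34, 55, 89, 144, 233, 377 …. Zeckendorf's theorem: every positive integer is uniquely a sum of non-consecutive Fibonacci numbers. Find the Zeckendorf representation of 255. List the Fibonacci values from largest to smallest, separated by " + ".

largest Fibonacci ≤ 255 is 233; 255 − 233 = 22
largest Fibonacci ≤ 22 is 21; 22 − 21 = 1
largest Fibonacci ≤ 1 is 1; 1 − 1 = 0
So 255 = 233 + 21 + 1, with no two terms consecutive in the sequence.

233 + 21 + 1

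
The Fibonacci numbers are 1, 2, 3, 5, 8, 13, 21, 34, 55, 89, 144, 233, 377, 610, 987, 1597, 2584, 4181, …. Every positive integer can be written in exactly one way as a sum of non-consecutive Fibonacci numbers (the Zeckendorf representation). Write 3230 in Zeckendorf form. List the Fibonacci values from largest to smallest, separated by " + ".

2584 + 610 + 34 + 2

Greedy algorithm:
3230 − 2584 = 646
646 − 610 = 36
36 − 34 = 2
2 − 2 = 0
So 3230 = 2584 + 610 + 34 + 2, with no two terms consecutive in the sequence.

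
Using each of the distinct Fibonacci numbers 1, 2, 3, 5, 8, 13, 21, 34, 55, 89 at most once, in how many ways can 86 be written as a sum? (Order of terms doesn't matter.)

4

Starting from the Zeckendorf form and repeatedly splitting a term F_k into F_{k−1} + F_{k−2} (when neither is already used) reaches every representation.
86 = 55+21+8+2 = 55+21+5+3+2 = 55+13+8+5+3+2 = 34+21+13+8+5+3+2 — 4 representations.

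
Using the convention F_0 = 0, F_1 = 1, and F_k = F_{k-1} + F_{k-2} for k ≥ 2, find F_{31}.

Iterating the recurrence up to F_{27} = 196418 and F_{26} = 121393:
F_{28} = F_{27} + F_{26} = 196418 + 121393 = 317811
F_{29} = F_{28} + F_{27} = 317811 + 196418 = 514229
F_{30} = F_{29} + F_{28} = 514229 + 317811 = 832040
F_{31} = F_{30} + F_{29} = 832040 + 514229 = 1346269

1346269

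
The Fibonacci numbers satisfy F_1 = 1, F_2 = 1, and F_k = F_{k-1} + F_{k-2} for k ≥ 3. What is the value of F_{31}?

1346269

Iterating the recurrence up to F_{23} = 28657 and F_{22} = 17711:
F_{24} = F_{23} + F_{22} = 28657 + 17711 = 46368
F_{25} = F_{24} + F_{23} = 46368 + 28657 = 75025
F_{26} = F_{25} + F_{24} = 75025 + 46368 = 121393
F_{27} = F_{26} + F_{25} = 121393 + 75025 = 196418
F_{28} = F_{27} + F_{26} = 196418 + 121393 = 317811
F_{29} = F_{28} + F_{27} = 317811 + 196418 = 514229
F_{30} = F_{29} + F_{28} = 514229 + 317811 = 832040
F_{31} = F_{30} + F_{29} = 832040 + 514229 = 1346269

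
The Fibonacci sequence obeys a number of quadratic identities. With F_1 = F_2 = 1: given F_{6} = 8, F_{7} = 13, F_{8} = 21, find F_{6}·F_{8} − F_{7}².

-1

8·21 − 13² = 168 − 169 = -1. (Cassini's identity: F_{k−1}F_{k+1} − F_k² = (−1)^k.)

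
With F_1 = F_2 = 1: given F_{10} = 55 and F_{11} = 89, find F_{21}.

10946

By F_{2k+1} = F_k² + F_{k+1}²: F_{21} = 55² + 89² = 3025 + 7921 = 10946.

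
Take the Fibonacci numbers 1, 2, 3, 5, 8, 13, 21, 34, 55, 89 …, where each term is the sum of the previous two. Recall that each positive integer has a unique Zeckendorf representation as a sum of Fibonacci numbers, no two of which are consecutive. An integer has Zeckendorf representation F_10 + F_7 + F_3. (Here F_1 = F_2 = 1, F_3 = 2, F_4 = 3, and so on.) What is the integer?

F_10 + F_7 + F_3 = 55 + 13 + 2 = 70.

70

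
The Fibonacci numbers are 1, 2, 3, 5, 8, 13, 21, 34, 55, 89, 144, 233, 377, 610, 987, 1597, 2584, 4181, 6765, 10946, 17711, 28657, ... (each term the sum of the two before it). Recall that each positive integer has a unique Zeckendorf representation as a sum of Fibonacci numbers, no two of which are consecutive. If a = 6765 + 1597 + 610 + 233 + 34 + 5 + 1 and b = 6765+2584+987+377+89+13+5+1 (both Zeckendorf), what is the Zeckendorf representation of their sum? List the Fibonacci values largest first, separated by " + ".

17711 + 1597 + 610 + 144 + 3 + 1

The two numbers are 9245 and 10821, so their sum is 20066.
Greedily peel off the largest Fibonacci term at each step:
subtract 17711 from 20066: 2355 remains
subtract 1597 from 2355: 758 remains
subtract 610 from 758: 148 remains
subtract 144 from 148: 4 remains
subtract 3 from 4: 1 remains
subtract 1 from 1: 0 remains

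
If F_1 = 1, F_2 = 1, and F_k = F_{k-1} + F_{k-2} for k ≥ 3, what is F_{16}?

987

Iterating the recurrence up to F_{12} = 144 and F_{11} = 89:
F_{13} = F_{12} + F_{11} = 144 + 89 = 233
F_{14} = F_{13} + F_{12} = 233 + 144 = 377
F_{15} = F_{14} + F_{13} = 377 + 233 = 610
F_{16} = F_{15} + F_{14} = 610 + 377 = 987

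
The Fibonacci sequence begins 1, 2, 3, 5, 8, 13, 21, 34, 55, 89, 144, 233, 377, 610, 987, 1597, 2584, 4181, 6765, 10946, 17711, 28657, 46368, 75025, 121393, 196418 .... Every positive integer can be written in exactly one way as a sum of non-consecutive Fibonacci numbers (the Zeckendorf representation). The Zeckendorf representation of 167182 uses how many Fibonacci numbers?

Greedily peel off the largest Fibonacci term at each step:
167182 − 121393 = 45789
45789 − 28657 = 17132
17132 − 10946 = 6186
6186 − 4181 = 2005
2005 − 1597 = 408
408 − 377 = 31
31 − 21 = 10
10 − 8 = 2
2 − 2 = 0
167182 = 121393 + 28657 + 10946 + 4181 + 1597 + 377 + 21 + 8 + 2, which has 9 terms.

9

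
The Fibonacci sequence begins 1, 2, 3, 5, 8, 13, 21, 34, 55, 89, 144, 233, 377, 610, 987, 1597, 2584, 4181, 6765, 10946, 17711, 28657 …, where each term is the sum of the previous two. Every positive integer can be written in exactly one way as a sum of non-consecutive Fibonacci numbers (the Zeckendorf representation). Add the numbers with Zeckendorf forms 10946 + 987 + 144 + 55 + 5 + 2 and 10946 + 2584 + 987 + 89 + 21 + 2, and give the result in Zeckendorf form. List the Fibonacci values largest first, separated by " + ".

The two numbers are 12139 and 14629, so their sum is 26768.
largest Fibonacci ≤ 26768 is 17711; 26768 − 17711 = 9057
largest Fibonacci ≤ 9057 is 6765; 9057 − 6765 = 2292
largest Fibonacci ≤ 2292 is 1597; 2292 − 1597 = 695
largest Fibonacci ≤ 695 is 610; 695 − 610 = 85
largest Fibonacci ≤ 85 is 55; 85 − 55 = 30
largest Fibonacci ≤ 30 is 21; 30 − 21 = 9
largest Fibonacci ≤ 9 is 8; 9 − 8 = 1
largest Fibonacci ≤ 1 is 1; 1 − 1 = 0

17711 + 6765 + 1597 + 610 + 55 + 21 + 8 + 1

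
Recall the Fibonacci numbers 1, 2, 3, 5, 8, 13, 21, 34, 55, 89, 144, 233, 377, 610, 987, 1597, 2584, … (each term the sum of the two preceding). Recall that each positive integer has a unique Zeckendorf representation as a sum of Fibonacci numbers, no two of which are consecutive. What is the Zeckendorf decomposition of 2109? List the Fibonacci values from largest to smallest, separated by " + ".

1597 + 377 + 89 + 34 + 8 + 3 + 1

Repeatedly subtract the largest Fibonacci number that fits:
2109 − 1597 = 512
512 − 377 = 135
135 − 89 = 46
46 − 34 = 12
12 − 8 = 4
4 − 3 = 1
1 − 1 = 0
So 2109 = 1597 + 377 + 89 + 34 + 8 + 3 + 1, with no two terms consecutive in the sequence.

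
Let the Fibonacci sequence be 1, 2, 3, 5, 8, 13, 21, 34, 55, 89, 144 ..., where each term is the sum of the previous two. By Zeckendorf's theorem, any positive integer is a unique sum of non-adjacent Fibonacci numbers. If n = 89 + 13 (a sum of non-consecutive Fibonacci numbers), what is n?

102

89 + 13 = 102.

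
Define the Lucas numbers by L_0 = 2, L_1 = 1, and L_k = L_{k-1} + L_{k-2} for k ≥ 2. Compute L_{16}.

Iterating the recurrence up to L_{12} = 322 and L_{11} = 199:
L_{13} = L_{12} + L_{11} = 322 + 199 = 521
L_{14} = L_{13} + L_{12} = 521 + 322 = 843
L_{15} = L_{14} + L_{13} = 843 + 521 = 1364
L_{16} = L_{15} + L_{14} = 1364 + 843 = 2207

2207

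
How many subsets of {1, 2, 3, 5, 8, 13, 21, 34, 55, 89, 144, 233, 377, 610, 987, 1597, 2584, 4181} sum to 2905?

2905 = 2584+233+55+21+8+3+1 = 2584+144+89+55+21+8+3+1 = 1597+987+233+55+21+8+3+1 = … (3 more), for 6 in all.

6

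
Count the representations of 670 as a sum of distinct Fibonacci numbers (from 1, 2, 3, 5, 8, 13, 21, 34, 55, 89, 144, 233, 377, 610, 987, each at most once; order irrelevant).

Starting from the Zeckendorf form and repeatedly splitting a term F_k into F_{k−1} + F_{k−2} (when neither is already used) reaches every representation.
670 = 610+55+5 = 610+55+3+2 = 610+34+21+5 = 377+233+55+5 = 610+34+21+3+2 = … (13 more), for 18 in all.

18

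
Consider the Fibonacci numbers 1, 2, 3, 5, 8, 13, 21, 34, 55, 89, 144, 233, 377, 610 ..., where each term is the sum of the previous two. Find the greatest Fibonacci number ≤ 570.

377 ≤ 570 < 610, so the largest Fibonacci number not exceeding 570 is 377.

377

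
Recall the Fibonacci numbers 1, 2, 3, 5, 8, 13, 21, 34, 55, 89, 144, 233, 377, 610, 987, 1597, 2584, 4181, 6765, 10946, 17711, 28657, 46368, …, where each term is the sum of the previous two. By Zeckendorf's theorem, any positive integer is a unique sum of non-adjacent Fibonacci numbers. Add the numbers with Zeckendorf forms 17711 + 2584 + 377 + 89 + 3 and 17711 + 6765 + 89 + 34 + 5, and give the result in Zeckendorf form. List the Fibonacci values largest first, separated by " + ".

The two numbers are 20764 and 24604, so their sum is 45368.
Repeatedly subtract the largest Fibonacci number that fits:
subtract 28657 from 45368: 16711 remains
subtract 10946 from 16711: 5765 remains
subtract 4181 from 5765: 1584 remains
subtract 987 from 1584: 597 remains
subtract 377 from 597: 220 remains
subtract 144 from 220: 76 remains
subtract 55 from 76: 21 remains
subtract 21 from 21: 0 remains

28657 + 10946 + 4181 + 987 + 377 + 144 + 55 + 21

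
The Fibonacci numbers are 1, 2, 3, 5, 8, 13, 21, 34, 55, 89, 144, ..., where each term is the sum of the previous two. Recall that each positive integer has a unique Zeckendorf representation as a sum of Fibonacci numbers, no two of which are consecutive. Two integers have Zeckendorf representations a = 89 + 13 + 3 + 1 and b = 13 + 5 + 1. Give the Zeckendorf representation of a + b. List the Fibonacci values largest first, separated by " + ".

The two numbers are 106 and 19, so their sum is 125.
largest Fibonacci ≤ 125 is 89; 125 − 89 = 36
largest Fibonacci ≤ 36 is 34; 36 − 34 = 2
largest Fibonacci ≤ 2 is 2; 2 − 2 = 0

89 + 34 + 2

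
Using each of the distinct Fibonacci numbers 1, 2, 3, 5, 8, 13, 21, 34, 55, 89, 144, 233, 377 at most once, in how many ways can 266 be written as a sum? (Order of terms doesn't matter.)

Starting from the Zeckendorf form and repeatedly splitting a term F_k into F_{k−1} + F_{k−2} (when neither is already used) reaches every representation.
266 = 233+21+8+3+1 = 144+89+21+8+3+1 = 144+55+34+21+8+3+1 — 3 representations.

3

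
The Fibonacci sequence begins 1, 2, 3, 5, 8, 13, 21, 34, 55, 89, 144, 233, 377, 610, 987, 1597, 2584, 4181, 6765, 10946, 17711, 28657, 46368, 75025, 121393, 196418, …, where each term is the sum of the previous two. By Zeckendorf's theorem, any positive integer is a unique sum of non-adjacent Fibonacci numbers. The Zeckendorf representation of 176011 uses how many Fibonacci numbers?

9

Greedily peel off the largest Fibonacci term at each step:
largest Fibonacci ≤ 176011 is 121393; 176011 − 121393 = 54618
largest Fibonacci ≤ 54618 is 46368; 54618 − 46368 = 8250
largest Fibonacci ≤ 8250 is 6765; 8250 − 6765 = 1485
largest Fibonacci ≤ 1485 is 987; 1485 − 987 = 498
largest Fibonacci ≤ 498 is 377; 498 − 377 = 121
largest Fibonacci ≤ 121 is 89; 121 − 89 = 32
largest Fibonacci ≤ 32 is 21; 32 − 21 = 11
largest Fibonacci ≤ 11 is 8; 11 − 8 = 3
largest Fibonacci ≤ 3 is 3; 3 − 3 = 0
176011 = 121393 + 46368 + 6765 + 987 + 377 + 89 + 21 + 8 + 3, which has 9 terms.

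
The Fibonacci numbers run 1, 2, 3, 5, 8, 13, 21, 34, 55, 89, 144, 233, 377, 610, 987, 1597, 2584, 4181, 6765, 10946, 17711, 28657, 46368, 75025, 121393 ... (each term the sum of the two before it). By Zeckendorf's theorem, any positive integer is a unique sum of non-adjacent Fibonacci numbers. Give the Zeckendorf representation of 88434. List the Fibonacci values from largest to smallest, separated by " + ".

Repeatedly subtract the largest Fibonacci number that fits:
88434: greatest Fibonacci not exceeding it is 75025, leaving 13409
13409: greatest Fibonacci not exceeding it is 10946, leaving 2463
2463: greatest Fibonacci not exceeding it is 1597, leaving 866
866: greatest Fibonacci not exceeding it is 610, leaving 256
256: greatest Fibonacci not exceeding it is 233, leaving 23
23: greatest Fibonacci not exceeding it is 21, leaving 2
2: greatest Fibonacci not exceeding it is 2, leaving 0
So 88434 = 75025 + 10946 + 1597 + 610 + 233 + 21 + 2, with no two terms consecutive in the sequence.

75025 + 10946 + 1597 + 610 + 233 + 21 + 2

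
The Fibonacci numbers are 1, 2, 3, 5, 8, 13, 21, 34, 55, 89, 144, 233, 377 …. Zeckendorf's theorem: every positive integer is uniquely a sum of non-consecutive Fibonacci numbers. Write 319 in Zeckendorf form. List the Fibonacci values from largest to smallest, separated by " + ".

233 + 55 + 21 + 8 + 2

subtract 233 from 319: 86 remains
subtract 55 from 86: 31 remains
subtract 21 from 31: 10 remains
subtract 8 from 10: 2 remains
subtract 2 from 2: 0 remains
So 319 = 233 + 55 + 21 + 8 + 2, with no two terms consecutive in the sequence.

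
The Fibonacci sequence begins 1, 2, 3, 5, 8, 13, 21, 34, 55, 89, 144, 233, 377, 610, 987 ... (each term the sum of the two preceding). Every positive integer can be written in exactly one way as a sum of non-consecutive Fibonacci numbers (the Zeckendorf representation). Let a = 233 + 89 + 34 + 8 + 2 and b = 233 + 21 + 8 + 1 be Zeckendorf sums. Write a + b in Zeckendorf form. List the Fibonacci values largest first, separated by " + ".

The two numbers are 366 and 263, so their sum is 629.
Greedily peel off the largest Fibonacci term at each step:
subtract 610 from 629: 19 remains
subtract 13 from 19: 6 remains
subtract 5 from 6: 1 remains
subtract 1 from 1: 0 remains

610 + 13 + 5 + 1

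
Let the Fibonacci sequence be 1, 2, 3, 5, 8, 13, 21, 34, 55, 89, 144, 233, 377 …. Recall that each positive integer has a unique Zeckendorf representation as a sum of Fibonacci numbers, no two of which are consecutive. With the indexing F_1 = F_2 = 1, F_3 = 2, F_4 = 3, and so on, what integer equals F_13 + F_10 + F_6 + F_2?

F_13 + F_10 + F_6 + F_2 = 233 + 55 + 8 + 1 = 297.

297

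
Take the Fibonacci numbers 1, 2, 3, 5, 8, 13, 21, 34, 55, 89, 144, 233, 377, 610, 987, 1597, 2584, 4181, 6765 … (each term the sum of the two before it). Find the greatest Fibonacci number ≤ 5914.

4181 ≤ 5914 < 6765, so the largest Fibonacci number not exceeding 5914 is 4181.

4181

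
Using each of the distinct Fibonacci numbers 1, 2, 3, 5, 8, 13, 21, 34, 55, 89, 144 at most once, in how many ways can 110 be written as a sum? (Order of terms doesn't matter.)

8

110 = 89+21 = 89+13+8 = 55+34+21 = 89+13+5+3 = … (4 more), for 8 in all.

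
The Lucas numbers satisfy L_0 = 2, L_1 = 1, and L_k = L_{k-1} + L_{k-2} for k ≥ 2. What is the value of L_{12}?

322

Iterating the recurrence up to L_{7} = 29 and L_{6} = 18:
L_{8} = L_{7} + L_{6} = 29 + 18 = 47
L_{9} = L_{8} + L_{7} = 47 + 29 = 76
L_{10} = L_{9} + L_{8} = 76 + 47 = 123
L_{11} = L_{10} + L_{9} = 123 + 76 = 199
L_{12} = L_{11} + L_{10} = 199 + 123 = 322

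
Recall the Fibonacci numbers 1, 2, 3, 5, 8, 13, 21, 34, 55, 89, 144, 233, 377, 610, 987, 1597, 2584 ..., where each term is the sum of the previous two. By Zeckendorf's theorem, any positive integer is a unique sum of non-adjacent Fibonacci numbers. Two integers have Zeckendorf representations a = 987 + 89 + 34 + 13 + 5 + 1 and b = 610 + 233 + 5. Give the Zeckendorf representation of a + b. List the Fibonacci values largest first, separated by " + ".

The two numbers are 1129 and 848, so their sum is 1977.
1977: greatest Fibonacci not exceeding it is 1597, leaving 380
380: greatest Fibonacci not exceeding it is 377, leaving 3
3: greatest Fibonacci not exceeding it is 3, leaving 0

1597 + 377 + 3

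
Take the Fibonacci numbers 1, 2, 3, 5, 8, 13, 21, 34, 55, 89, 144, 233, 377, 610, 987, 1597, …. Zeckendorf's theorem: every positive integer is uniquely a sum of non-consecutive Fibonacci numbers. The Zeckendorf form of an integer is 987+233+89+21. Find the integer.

1330

987+233+89+21 = 1330.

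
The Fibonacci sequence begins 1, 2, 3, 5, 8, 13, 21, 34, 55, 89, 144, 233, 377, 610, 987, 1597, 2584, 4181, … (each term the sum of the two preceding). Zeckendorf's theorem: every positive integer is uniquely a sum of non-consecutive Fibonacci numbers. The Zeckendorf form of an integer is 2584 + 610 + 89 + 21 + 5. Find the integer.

2584 + 610 + 89 + 21 + 5 = 3309.

3309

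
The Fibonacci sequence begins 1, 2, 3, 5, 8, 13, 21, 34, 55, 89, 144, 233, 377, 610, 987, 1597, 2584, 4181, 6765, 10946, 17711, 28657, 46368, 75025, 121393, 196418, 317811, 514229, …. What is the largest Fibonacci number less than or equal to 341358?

317811

317811 ≤ 341358 < 514229, so the largest Fibonacci number not exceeding 341358 is 317811.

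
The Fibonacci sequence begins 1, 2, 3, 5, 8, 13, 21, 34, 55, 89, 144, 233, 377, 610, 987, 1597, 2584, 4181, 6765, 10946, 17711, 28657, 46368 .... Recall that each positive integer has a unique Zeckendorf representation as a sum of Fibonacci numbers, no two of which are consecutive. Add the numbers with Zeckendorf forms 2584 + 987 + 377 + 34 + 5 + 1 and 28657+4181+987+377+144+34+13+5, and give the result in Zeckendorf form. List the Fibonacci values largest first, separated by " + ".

The two numbers are 3988 and 34398, so their sum is 38386.
largest Fibonacci ≤ 38386 is 28657; 38386 − 28657 = 9729
largest Fibonacci ≤ 9729 is 6765; 9729 − 6765 = 2964
largest Fibonacci ≤ 2964 is 2584; 2964 − 2584 = 380
largest Fibonacci ≤ 380 is 377; 380 − 377 = 3
largest Fibonacci ≤ 3 is 3; 3 − 3 = 0

28657 + 6765 + 2584 + 377 + 3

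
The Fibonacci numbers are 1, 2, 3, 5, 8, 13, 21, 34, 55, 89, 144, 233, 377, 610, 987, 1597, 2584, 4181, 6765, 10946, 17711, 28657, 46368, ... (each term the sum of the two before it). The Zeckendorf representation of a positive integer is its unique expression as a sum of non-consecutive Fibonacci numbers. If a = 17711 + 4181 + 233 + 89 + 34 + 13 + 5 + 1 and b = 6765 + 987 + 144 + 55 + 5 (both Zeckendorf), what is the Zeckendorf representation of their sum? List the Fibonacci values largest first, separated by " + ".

The two numbers are 22267 and 7956, so their sum is 30223.
largest Fibonacci ≤ 30223 is 28657; 30223 − 28657 = 1566
largest Fibonacci ≤ 1566 is 987; 1566 − 987 = 579
largest Fibonacci ≤ 579 is 377; 579 − 377 = 202
largest Fibonacci ≤ 202 is 144; 202 − 144 = 58
largest Fibonacci ≤ 58 is 55; 58 − 55 = 3
largest Fibonacci ≤ 3 is 3; 3 − 3 = 0

28657 + 987 + 377 + 144 + 55 + 3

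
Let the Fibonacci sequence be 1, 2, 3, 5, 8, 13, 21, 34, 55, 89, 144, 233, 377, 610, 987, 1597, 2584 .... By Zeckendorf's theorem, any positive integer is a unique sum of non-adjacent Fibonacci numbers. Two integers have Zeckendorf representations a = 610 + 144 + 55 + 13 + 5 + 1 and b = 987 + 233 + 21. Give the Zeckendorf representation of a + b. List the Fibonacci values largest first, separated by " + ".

1597 + 377 + 89 + 5 + 1

The two numbers are 828 and 1241, so their sum is 2069.
Greedy algorithm:
subtract 1597 from 2069: 472 remains
subtract 377 from 472: 95 remains
subtract 89 from 95: 6 remains
subtract 5 from 6: 1 remains
subtract 1 from 1: 0 remains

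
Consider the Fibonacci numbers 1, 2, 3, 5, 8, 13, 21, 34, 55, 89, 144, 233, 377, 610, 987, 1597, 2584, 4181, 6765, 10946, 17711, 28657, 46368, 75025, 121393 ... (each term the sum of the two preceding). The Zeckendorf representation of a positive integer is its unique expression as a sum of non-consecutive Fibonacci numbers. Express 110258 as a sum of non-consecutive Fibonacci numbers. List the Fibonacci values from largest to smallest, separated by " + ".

75025 + 28657 + 4181 + 1597 + 610 + 144 + 34 + 8 + 2

75025 ≤ 110258 < 121393, so take 75025; remainder 35233
28657 ≤ 35233 < 46368, so take 28657; remainder 6576
4181 ≤ 6576 < 6765, so take 4181; remainder 2395
1597 ≤ 2395 < 2584, so take 1597; remainder 798
610 ≤ 798 < 987, so take 610; remainder 188
144 ≤ 188 < 233, so take 144; remainder 44
34 ≤ 44 < 55, so take 34; remainder 10
8 ≤ 10 < 13, so take 8; remainder 2
2 ≤ 2 < 3, so take 2; remainder 0
So 110258 = 75025 + 28657 + 4181 + 1597 + 610 + 144 + 34 + 8 + 2, with no two terms consecutive in the sequence.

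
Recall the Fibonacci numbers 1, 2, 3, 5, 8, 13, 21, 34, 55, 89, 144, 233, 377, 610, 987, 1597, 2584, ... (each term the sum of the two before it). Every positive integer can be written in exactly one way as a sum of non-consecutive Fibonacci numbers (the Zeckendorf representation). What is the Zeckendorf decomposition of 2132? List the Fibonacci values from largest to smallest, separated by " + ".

2132 − 1597 = 535
535 − 377 = 158
158 − 144 = 14
14 − 13 = 1
1 − 1 = 0
So 2132 = 1597 + 377 + 144 + 13 + 1, with no two terms consecutive in the sequence.

1597 + 377 + 144 + 13 + 1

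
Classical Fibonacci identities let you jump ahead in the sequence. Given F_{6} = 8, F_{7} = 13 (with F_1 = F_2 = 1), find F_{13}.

By the addition formula F_{m+n} = F_m F_{n+1} + F_{m−1} F_n with m=7, n=6: F_{13} = 13·13 + 8·8 = 169 + 64 = 233.

233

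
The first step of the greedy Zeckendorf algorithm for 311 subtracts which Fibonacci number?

233 ≤ 311 < 377, so the largest Fibonacci number not exceeding 311 is 233.

233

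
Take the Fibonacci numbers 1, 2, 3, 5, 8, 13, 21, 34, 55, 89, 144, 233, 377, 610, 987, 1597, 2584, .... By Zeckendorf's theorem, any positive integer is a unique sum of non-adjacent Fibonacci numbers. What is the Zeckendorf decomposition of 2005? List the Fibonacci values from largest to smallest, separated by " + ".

1597 + 377 + 21 + 8 + 2

2005 − 1597 = 408
408 − 377 = 31
31 − 21 = 10
10 − 8 = 2
2 − 2 = 0
So 2005 = 1597 + 377 + 21 + 8 + 2, with no two terms consecutive in the sequence.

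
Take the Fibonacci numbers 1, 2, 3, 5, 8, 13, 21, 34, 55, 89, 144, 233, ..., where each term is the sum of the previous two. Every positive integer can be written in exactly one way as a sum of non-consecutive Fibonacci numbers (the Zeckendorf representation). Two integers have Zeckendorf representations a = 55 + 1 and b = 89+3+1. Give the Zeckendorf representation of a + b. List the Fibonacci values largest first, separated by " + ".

The two numbers are 56 and 93, so their sum is 149.
subtract 144 from 149: 5 remains
subtract 5 from 5: 0 remains

144 + 5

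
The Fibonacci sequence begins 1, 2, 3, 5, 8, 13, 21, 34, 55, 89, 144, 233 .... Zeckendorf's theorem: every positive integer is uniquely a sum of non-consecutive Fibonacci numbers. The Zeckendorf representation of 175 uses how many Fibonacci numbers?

175 − 144 = 31
31 − 21 = 10
10 − 8 = 2
2 − 2 = 0
175 = 144 + 21 + 8 + 2, which has 4 terms.

4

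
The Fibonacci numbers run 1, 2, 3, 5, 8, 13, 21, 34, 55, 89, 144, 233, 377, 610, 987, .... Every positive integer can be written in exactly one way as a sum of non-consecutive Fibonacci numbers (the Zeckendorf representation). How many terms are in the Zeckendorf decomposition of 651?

Greedy algorithm:
610 ≤ 651 < 987, so take 610; remainder 41
34 ≤ 41 < 55, so take 34; remainder 7
5 ≤ 7 < 8, so take 5; remainder 2
2 ≤ 2 < 3, so take 2; remainder 0
651 = 610 + 34 + 5 + 2, which has 4 terms.

4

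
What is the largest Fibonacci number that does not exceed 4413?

4181 ≤ 4413 < 6765, so the largest Fibonacci number not exceeding 4413 is 4181.

4181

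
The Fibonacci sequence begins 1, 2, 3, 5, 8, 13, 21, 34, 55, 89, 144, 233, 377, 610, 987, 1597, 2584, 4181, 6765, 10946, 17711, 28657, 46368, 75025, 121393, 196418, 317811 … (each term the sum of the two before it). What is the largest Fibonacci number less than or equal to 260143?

196418 ≤ 260143 < 317811, so the largest Fibonacci number not exceeding 260143 is 196418.

196418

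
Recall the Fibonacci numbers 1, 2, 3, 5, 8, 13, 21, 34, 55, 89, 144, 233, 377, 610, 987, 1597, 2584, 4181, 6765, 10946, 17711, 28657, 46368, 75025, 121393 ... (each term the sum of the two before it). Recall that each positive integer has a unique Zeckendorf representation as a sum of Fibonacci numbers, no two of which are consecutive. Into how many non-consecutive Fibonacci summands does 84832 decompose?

subtract 75025 from 84832: 9807 remains
subtract 6765 from 9807: 3042 remains
subtract 2584 from 3042: 458 remains
subtract 377 from 458: 81 remains
subtract 55 from 81: 26 remains
subtract 21 from 26: 5 remains
subtract 5 from 5: 0 remains
84832 = 75025 + 6765 + 2584 + 377 + 55 + 21 + 5, which has 7 terms.

7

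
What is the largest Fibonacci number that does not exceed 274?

233 ≤ 274 < 377, so the largest Fibonacci number not exceeding 274 is 233.

233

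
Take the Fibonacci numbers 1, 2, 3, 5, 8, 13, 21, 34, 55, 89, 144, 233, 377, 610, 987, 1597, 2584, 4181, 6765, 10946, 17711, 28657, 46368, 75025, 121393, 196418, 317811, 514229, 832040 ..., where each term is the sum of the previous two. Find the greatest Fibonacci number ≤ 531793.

514229

514229 ≤ 531793 < 832040, so the largest Fibonacci number not exceeding 531793 is 514229.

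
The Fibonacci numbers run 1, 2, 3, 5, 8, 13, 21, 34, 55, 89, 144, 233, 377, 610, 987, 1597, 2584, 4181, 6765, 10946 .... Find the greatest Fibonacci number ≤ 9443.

6765

6765 ≤ 9443 < 10946, so the largest Fibonacci number not exceeding 9443 is 6765.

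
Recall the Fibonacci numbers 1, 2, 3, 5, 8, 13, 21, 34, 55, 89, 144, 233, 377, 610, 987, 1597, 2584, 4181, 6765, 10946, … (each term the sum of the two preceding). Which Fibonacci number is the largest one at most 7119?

6765 ≤ 7119 < 10946, so the largest Fibonacci number not exceeding 7119 is 6765.

6765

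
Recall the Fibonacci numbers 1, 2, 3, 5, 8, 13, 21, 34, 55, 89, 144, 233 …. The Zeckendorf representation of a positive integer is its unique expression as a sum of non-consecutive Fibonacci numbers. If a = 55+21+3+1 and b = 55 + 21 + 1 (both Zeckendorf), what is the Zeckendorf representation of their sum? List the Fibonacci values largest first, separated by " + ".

144 + 13

The two numbers are 80 and 77, so their sum is 157.
largest Fibonacci ≤ 157 is 144; 157 − 144 = 13
largest Fibonacci ≤ 13 is 13; 13 − 13 = 0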